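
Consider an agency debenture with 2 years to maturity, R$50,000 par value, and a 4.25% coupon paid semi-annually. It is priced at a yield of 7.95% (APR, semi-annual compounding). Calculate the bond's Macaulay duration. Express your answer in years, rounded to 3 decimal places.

1.936 years

Periodic yield y = 0.03975. Discount each cash flow and weight by its period:
  t   CF        PV=CF/(1+0.03975)^t    t·PV
  1     1,062.50     1,021.8803     1,021.8803
  2     1,062.50       982.8134     1,965.6269
  3     1,062.50       945.2401     2,835.7204
  4    51,062.50    43,690.4339   174,761.7356
  Σ                 46,640.3677   180,584.9631
Price P = Σ PV = 46,640.3677.
Macaulay duration = Σ(t·PV) / P = 180,584.9631 / 46,640.3677 = 3.87186 half-year periods.
In years: 3.87186 / 2 = 1.93593 years.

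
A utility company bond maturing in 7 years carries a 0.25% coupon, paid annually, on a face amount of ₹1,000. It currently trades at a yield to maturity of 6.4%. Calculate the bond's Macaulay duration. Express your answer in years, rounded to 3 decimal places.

Periodic yield y = 0.064. Discount each cash flow and weight by its year:
  t   CF        PV=CF/(1+0.064)^t    t·PV
  1         2.50         2.3496         2.3496
  2         2.50         2.2083         4.4166
  3         2.50         2.0755         6.2264
  4         2.50         1.9506         7.8025
  5         2.50         1.8333         9.1665
  6         2.50         1.7230        10.3381
  7     1,002.50       649.3711     4,545.5980
  Σ                    661.5115     4,585.8977
Price P = Σ PV = 661.5115.
Macaulay duration = Σ(t·PV) / P = 4,585.8977 / 661.5115 = 6.93245 years.

6.932 years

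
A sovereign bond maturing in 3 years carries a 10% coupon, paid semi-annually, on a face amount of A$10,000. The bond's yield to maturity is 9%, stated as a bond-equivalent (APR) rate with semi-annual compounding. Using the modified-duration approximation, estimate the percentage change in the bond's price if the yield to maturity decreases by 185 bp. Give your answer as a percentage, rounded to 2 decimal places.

+4.73%

Periodic yield y = 0.045. Modified duration first:
  t   CF        PV=CF/(1+0.045)^t    t·PV
  1       500.00       478.4689       478.4689
  2       500.00       457.8650       915.7300
  3       500.00       438.1483     1,314.4449
  4       500.00       419.2807     1,677.1227
  5       500.00       401.2255     2,006.1276
  6    10,500.00     8,062.9053    48,377.4315
  Σ                 10,257.8936    54,769.3256
P = 10,257.8936; D_Mac = 5.33924 half-year periods = 2.66962 yrs; D_mod = 2.66962/(1+0.045) = 2.55466 yrs.
ΔP/P ≈ -D_mod · Δy = -2.55466 × (-0.0185) = +0.047261 = +4.7261%.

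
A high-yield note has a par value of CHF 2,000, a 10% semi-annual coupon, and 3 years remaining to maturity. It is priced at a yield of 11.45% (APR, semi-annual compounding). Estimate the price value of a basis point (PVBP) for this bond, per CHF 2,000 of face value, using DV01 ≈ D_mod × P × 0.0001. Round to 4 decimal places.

Periodic yield y = 0.05725.
  t   CF        PV=CF/(1+0.05725)^t    t·PV
  1       100.00        94.5850        94.5850
  2       100.00        89.4632       178.9265
  3       100.00        84.6188       253.8564
  4       100.00        80.0367       320.1468
  5       100.00        75.7027       378.5136
  6     2,100.00     1,503.6721     9,022.0324
  Σ                  1,928.0786    10,248.0608
P = 1,928.0786; D_Mac = 5.31517 half-year periods = 2.65758 yrs; D_mod = 2.51368 yrs.
DV01 ≈ 2.51368 × 1,928.0786 × 0.0001 = 0.484656.

CHF 0.4847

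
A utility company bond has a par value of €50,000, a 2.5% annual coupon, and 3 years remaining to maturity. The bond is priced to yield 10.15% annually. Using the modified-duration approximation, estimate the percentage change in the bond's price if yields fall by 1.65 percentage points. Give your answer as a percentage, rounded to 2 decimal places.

+4.37%

Periodic yield y = 0.1015. Modified duration first:
  t   CF        PV=CF/(1+0.1015)^t    t·PV
  1     1,250.00     1,134.8162     1,134.8162
  2     1,250.00     1,030.2462     2,060.4923
  3    51,250.00    38,347.7922   115,043.3766
  Σ                 40,512.8545   118,238.6851
P = 40,512.8545; D_Mac = 2.91855 yrs; D_mod = 2.91855/(1+0.1015) = 2.64961 yrs.
ΔP/P ≈ -D_mod · Δy = -2.64961 × (-0.0165) = +0.043719 = +4.3719%.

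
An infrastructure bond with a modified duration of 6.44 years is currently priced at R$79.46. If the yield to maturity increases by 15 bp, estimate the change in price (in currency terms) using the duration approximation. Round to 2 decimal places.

Duration approximation: ΔP/P ≈ -D_mod · Δy = -6.44 × (+0.0015) = -0.009660.
ΔP ≈ 79.46 × (-0.009660) = -0.7675836.

-R$0.77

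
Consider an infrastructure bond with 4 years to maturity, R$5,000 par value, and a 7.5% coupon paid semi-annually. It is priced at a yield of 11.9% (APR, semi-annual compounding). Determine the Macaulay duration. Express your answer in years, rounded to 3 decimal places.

3.486 years

Periodic yield y = 0.0595. Discount each cash flow and weight by its period:
  t   CF        PV=CF/(1+0.0595)^t    t·PV
  1       187.50       176.9703       176.9703
  2       187.50       167.0319       334.0637
  3       187.50       157.6516       472.9548
  4       187.50       148.7981       595.1925
  5       187.50       140.4418       702.2091
  6       187.50       132.5548       795.3289
  7       187.50       125.1107       875.7751
  8     5,187.50     3,267.0097    26,136.0774
  Σ                  4,315.5689    30,088.5718
Price P = Σ PV = 4,315.5689.
Macaulay duration = Σ(t·PV) / P = 30,088.5718 / 4,315.5689 = 6.97210 half-year periods.
In years: 6.97210 / 2 = 3.48605 years.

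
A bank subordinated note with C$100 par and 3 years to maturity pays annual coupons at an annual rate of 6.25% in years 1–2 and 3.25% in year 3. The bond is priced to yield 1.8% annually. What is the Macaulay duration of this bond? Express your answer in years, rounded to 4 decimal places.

Periodic yield y = 0.018. Discount each cash flow and weight by its year:
  t   CF        PV=CF/(1+0.018)^t    t·PV
  1         6.25         6.1395         6.1395
  2         6.25         6.0309        12.0619
  3       103.25        97.8694       293.6081
  Σ                    110.0398       311.8094
Price P = Σ PV = 110.0398.
Macaulay duration = Σ(t·PV) / P = 311.8094 / 110.0398 = 2.83361 years.

2.8336 years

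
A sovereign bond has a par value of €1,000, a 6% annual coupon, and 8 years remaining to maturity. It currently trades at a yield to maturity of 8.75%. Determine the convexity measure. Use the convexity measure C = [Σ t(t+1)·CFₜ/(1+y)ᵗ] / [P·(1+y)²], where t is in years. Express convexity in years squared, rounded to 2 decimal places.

45.38

With y = 0.0875:
  t   CF        PV=CF/(1+0.0875)^t    t·PV        t(t+1)·PV
  1        60.00        55.1724        55.1724         110.3448
  2        60.00        50.7333       101.4665         304.3995
  3        60.00        46.6513       139.9538         559.8152
  4        60.00        42.8977       171.5909         857.9544
  5        60.00        39.4462       197.2309       1,183.3853
  6        60.00        36.2723       217.6341       1,523.4386
  7        60.00        33.3539       233.4772       1,867.8174
  8     1,060.00       541.8408     4,334.7268      39,012.5409
  Σ                    846.3679     5,451.2525      45,419.6961
P = 846.3679.
Convexity = Σ t(t+1)·PV / [P·(1+y)²] = 45,419.6961 / (846.3679 × 1.182656) = 45.37603.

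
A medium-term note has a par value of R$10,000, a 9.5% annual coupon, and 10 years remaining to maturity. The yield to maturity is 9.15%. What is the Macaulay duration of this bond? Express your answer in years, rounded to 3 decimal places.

6.911 years

Periodic yield y = 0.0915. Discount each cash flow and weight by its year:
  t   CF        PV=CF/(1+0.0915)^t    t·PV
  1       950.00       870.3619       870.3619
  2       950.00       797.3998     1,594.7996
  3       950.00       730.5541     2,191.6623
  4       950.00       669.3121     2,677.2482
  5       950.00       613.2039     3,066.0195
  6       950.00       561.7993     3,370.7956
  7       950.00       514.7039     3,602.9270
  8       950.00       471.5564     3,772.4516
  9       950.00       432.0261     3,888.2345
  10   10,950.00     4,562.2252    45,622.2520
  Σ                 10,223.1426    70,656.7522
Price P = Σ PV = 10,223.1426.
Macaulay duration = Σ(t·PV) / P = 70,656.7522 / 10,223.1426 = 6.91145 years.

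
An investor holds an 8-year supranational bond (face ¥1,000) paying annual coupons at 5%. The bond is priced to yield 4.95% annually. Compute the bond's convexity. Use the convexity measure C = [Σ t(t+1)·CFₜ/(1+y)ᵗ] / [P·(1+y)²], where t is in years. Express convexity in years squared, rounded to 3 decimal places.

With y = 0.0495:
  t   CF        PV=CF/(1+0.0495)^t    t·PV        t(t+1)·PV
  1        50.00        47.6417        47.6417          95.2835
  2        50.00        45.3947        90.7894         272.3682
  3        50.00        43.2536       129.7609         519.0437
  4        50.00        41.2136       164.8543         824.2714
  5        50.00        39.2697       196.3486       1,178.0916
  6        50.00        37.4175       224.5053       1,571.5371
  7        50.00        35.6527       249.5692       1,996.5534
  8     1,050.00       713.3945     5,707.1560      51,364.4039
  Σ                  1,003.2381     6,810.6254      57,821.5527
P = 1,003.2381.
Convexity = Σ t(t+1)·PV / [P·(1+y)²] = 57,821.5527 / (1,003.2381 × 1.101450) = 52.32640.

52.326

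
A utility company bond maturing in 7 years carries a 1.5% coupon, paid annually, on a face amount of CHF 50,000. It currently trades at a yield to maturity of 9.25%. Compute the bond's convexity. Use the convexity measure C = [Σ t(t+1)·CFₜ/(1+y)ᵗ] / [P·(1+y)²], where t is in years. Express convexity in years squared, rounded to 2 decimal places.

With y = 0.0925:
  t   CF        PV=CF/(1+0.0925)^t    t·PV        t(t+1)·PV
  1       750.00       686.4989       686.4989       1,372.9977
  2       750.00       628.3742     1,256.7485       3,770.2454
  3       750.00       575.1709     1,725.5128       6,902.0511
  4       750.00       526.4722     2,105.8890      10,529.4449
  5       750.00       481.8968     2,409.4840      14,456.9038
  6       750.00       441.0955     2,646.5728      18,526.0094
  7    50,750.00    27,320.3291   191,242.3039   1,529,938.4315
  Σ                 30,659.8377   202,073.0098   1,585,496.0839
P = 30,659.8377.
Convexity = Σ t(t+1)·PV / [P·(1+y)²] = 1,585,496.0839 / (30,659.8377 × 1.193556) = 43.32638.

43.33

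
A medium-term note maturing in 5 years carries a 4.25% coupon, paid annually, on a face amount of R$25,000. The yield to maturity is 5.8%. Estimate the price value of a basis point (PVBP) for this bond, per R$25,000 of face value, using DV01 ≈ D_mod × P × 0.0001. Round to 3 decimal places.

Periodic yield y = 0.058.
  t   CF        PV=CF/(1+0.058)^t    t·PV
  1     1,062.50     1,004.2533     1,004.2533
  2     1,062.50       949.1997     1,898.3994
  3     1,062.50       897.1642     2,691.4926
  4     1,062.50       847.9813     3,391.9251
  5    26,062.50    19,660.1911    98,300.9553
  Σ                 23,358.7896   107,287.0258
P = 23,358.7896; D_Mac = 4.59300 yrs; D_mod = 4.34121 yrs.
DV01 ≈ 4.34121 × 23,358.7896 × 0.0001 = 10.140551.

R$10.141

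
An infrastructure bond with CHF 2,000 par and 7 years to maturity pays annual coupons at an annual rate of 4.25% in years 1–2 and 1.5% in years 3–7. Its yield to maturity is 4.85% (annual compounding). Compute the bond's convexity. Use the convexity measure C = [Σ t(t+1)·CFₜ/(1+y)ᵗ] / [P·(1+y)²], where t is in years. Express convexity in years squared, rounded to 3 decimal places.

44.983

With y = 0.0485:
  t   CF        PV=CF/(1+0.0485)^t    t·PV        t(t+1)·PV
  1        85.00        81.0682        81.0682         162.1364
  2        85.00        77.3183       154.6365         463.9095
  3        30.00        26.0265        78.0795         312.3181
  4        30.00        24.8226        99.2905         496.4523
  5        30.00        23.6744       118.3720         710.2322
  6        30.00        22.5793       135.4759         948.3310
  7     2,030.00     1,457.1927    10,200.3491      81,602.7926
  Σ                  1,712.6820    10,867.2717      84,696.1721
P = 1,712.6820.
Convexity = Σ t(t+1)·PV / [P·(1+y)²] = 84,696.1721 / (1,712.6820 × 1.099352) = 44.98318.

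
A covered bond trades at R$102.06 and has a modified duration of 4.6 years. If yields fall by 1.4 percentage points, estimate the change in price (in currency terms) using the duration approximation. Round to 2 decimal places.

+R$6.57

Duration approximation: ΔP/P ≈ -D_mod · Δy = -4.6 × (-0.014) = +0.064400.
ΔP ≈ 102.06 × (+0.064400) = +6.572664.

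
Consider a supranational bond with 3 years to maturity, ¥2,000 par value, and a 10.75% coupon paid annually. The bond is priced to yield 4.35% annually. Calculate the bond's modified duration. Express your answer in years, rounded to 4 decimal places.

2.6267 years

Periodic yield y = 0.0435. First find Macaulay duration:
  t   CF        PV=CF/(1+0.0435)^t    t·PV
  1       215.00       206.0374       206.0374
  2       215.00       197.4484       394.8967
  3     2,215.00     1,949.3794     5,848.1382
  Σ                  2,352.8651     6,449.0723
P = 2,352.8651; Macaulay duration = 6,449.0723 / 2,352.8651 = 2.74094 years.
Modified duration = D_Mac / (1 + y) = 2.74094 / 1.0435 = 2.62668 years.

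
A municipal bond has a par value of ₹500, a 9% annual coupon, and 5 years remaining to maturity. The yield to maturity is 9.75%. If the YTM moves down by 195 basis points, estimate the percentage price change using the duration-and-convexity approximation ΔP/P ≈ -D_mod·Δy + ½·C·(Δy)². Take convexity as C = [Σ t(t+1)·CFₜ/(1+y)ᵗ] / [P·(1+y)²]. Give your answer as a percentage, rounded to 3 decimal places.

+7.888%

With y = 0.0975:
  t   CF        PV=CF/(1+0.0975)^t    t·PV        t(t+1)·PV
  1        45.00        41.0023        41.0023          82.0046
  2        45.00        37.3597        74.7194         224.1582
  3        45.00        34.0407       102.1222         408.4888
  4        45.00        31.0166       124.0665         620.3323
  5       545.00       342.2740     1,711.3698      10,268.2188
  Σ                    485.6933     2,053.2801      11,603.2027
P = 485.6933; D_Mac = 4.22752 yrs; D_mod = 3.85196 yrs; C = 19.83384.
Duration effect: -3.85196 × (-0.0195) = +0.075113
Convexity effect: 0.5 × 19.83384 × (-0.0195)² = +0.0037709
ΔP/P ≈ +0.075113 + 0.0037709 = +0.078884 = +7.8884%.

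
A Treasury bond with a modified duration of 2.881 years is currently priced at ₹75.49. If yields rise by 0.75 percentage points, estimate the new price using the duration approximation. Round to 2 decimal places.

₹73.86

Duration approximation: ΔP/P ≈ -D_mod · Δy = -2.881 × (+0.0075) = -0.0216075.
New price ≈ 75.49 × (1 - 0.0216075) = 73.858849825.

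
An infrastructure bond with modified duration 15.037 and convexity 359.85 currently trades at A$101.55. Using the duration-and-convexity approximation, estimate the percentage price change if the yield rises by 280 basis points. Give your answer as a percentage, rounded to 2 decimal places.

Duration effect: -D_mod·Δy = -15.037 × (+0.028) = -0.421036
Convexity effect: ½·C·(Δy)² = 0.5 × 359.85 × (0.028)² = +0.1410612
ΔP/P ≈ -0.421036 + 0.1410612 = -0.2799748
= -27.99748%.

-28.00%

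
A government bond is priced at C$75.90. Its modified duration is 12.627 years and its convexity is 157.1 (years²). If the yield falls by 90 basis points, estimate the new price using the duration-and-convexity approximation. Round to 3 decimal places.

C$85.008

Duration effect: -D_mod·Δy = -12.627 × (-0.009) = +0.113643
Convexity effect: ½·C·(Δy)² = 0.5 × 157.1 × (-0.009)² = +0.00636255
ΔP/P ≈ +0.113643 + 0.00636255 = +0.12000555
New price ≈ 75.90 × (1 + 0.12000555) = 85.008421245.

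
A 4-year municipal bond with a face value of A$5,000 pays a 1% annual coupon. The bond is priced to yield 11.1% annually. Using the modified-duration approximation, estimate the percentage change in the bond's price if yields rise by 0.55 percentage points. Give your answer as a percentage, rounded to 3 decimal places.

-1.944%

Periodic yield y = 0.111. Modified duration first:
  t   CF        PV=CF/(1+0.111)^t    t·PV
  1        50.00        45.0045        45.0045
  2        50.00        40.5081        81.0162
  3        50.00        36.4609       109.3828
  4     5,050.00     3,314.6307    13,258.5226
  Σ                  3,436.6042    13,493.9261
P = 3,436.6042; D_Mac = 3.92653 yrs; D_mod = 3.92653/(1+0.111) = 3.53423 yrs.
ΔP/P ≈ -D_mod · Δy = -3.53423 × (+0.0055) = -0.019438 = -1.9438%.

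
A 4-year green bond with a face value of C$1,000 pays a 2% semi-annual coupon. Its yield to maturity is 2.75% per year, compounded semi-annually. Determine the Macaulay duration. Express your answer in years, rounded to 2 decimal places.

3.86 years

Periodic yield y = 0.01375. Discount each cash flow and weight by its period:
  t   CF        PV=CF/(1+0.01375)^t    t·PV
  1        10.00         9.8644         9.8644
  2        10.00         9.7306        19.4611
  3        10.00         9.5986        28.7958
  4        10.00         9.4684        37.8736
  5        10.00         9.3400        46.6999
  6        10.00         9.2133        55.2797
  7        10.00         9.0883        63.6183
  8     1,010.00       905.4708     7,243.7662
  Σ                    971.7743     7,505.3589
Price P = Σ PV = 971.7743.
Macaulay duration = Σ(t·PV) / P = 7,505.3589 / 971.7743 = 7.72336 half-year periods.
In years: 7.72336 / 2 = 3.86168 years.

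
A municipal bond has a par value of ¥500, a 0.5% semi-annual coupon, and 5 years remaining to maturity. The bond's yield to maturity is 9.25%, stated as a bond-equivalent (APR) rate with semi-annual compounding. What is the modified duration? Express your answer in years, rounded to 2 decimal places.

Periodic yield y = 0.04625. First find Macaulay duration:
  t   CF        PV=CF/(1+0.04625)^t    t·PV
  1         1.25         1.1947         1.1947
  2         1.25         1.1419         2.2839
  3         1.25         1.0914         3.2743
  4         1.25         1.0432         4.1728
  5         1.25         0.9971         4.9854
  6         1.25         0.9530         5.7181
  7         1.25         0.9109         6.3762
  8         1.25         0.8706         6.9649
  9         1.25         0.8321         7.4892
  10      501.25       318.9332     3,189.3316
  Σ                    327.9682     3,231.7911
P = 327.9682; Macaulay duration = 3,231.7911 / 327.9682 = 9.85398 half-year periods = 4.92699 years.
Modified duration = D_Mac / (1 + y) = 4.92699 / 1.04625 = 4.70919 years.

4.71 years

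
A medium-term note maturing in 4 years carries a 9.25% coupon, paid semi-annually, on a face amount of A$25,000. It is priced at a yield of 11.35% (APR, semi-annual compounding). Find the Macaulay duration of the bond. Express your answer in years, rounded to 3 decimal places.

3.410 years

Periodic yield y = 0.05675. Discount each cash flow and weight by its period:
  t   CF        PV=CF/(1+0.05675)^t    t·PV
  1     1,156.25     1,094.1566     1,094.1566
  2     1,156.25     1,035.3978     2,070.7956
  3     1,156.25       979.7945     2,939.3834
  4     1,156.25       927.1771     3,708.7086
  5     1,156.25       877.3855     4,386.9276
  6     1,156.25       830.2678     4,981.6069
  7     1,156.25       785.6805     5,499.7632
  8    26,156.25    16,818.8938   134,551.1502
  Σ                 23,348.7536   159,232.4921
Price P = Σ PV = 23,348.7536.
Macaulay duration = Σ(t·PV) / P = 159,232.4921 / 23,348.7536 = 6.81974 half-year periods.
In years: 6.81974 / 2 = 3.40987 years.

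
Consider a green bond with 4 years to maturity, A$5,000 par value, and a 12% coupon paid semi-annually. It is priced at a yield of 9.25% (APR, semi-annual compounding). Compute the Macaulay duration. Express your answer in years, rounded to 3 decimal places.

Periodic yield y = 0.04625. Discount each cash flow and weight by its period:
  t   CF        PV=CF/(1+0.04625)^t    t·PV
  1       300.00       286.7384       286.7384
  2       300.00       274.0629       548.1259
  3       300.00       261.9479       785.8436
  4       300.00       250.3683     1,001.4733
  5       300.00       239.3007     1,196.5033
  6       300.00       228.7223     1,372.3335
  7       300.00       218.6115     1,530.2803
  8     5,300.00     3,691.4084    29,531.2676
  Σ                  5,451.1603    36,252.5658
Price P = Σ PV = 5,451.1603.
Macaulay duration = Σ(t·PV) / P = 36,252.5658 / 5,451.1603 = 6.65043 half-year periods.
In years: 6.65043 / 2 = 3.32522 years.

3.325 years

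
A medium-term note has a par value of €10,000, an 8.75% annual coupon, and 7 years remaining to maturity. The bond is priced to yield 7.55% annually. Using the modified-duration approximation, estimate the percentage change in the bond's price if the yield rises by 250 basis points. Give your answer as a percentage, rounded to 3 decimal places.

-12.945%

Periodic yield y = 0.0755. Modified duration first:
  t   CF        PV=CF/(1+0.0755)^t    t·PV
  1       875.00       813.5751       813.5751
  2       875.00       756.4622     1,512.9244
  3       875.00       703.3586     2,110.0758
  4       875.00       653.9829     2,615.9316
  5       875.00       608.0734     3,040.3668
  6       875.00       565.3867     3,392.3200
  7    10,875.00     6,533.6575    45,735.6023
  Σ                 10,634.4963    59,220.7960
P = 10,634.4963; D_Mac = 5.56874 yrs; D_mod = 5.56874/(1+0.0755) = 5.17782 yrs.
ΔP/P ≈ -D_mod · Δy = -5.17782 × (+0.025) = -0.129445 = -12.9445%.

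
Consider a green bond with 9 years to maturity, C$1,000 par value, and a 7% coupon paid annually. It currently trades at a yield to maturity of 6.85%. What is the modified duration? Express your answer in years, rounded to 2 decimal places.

Periodic yield y = 0.0685. First find Macaulay duration:
  t   CF        PV=CF/(1+0.0685)^t    t·PV
  1        70.00        65.5124        65.5124
  2        70.00        61.3125       122.6250
  3        70.00        57.3818       172.1455
  4        70.00        53.7032       214.8127
  5        70.00        50.2603       251.3017
  6        70.00        47.0382       282.2293
  7        70.00        44.0227       308.1587
  8        70.00        41.2004       329.6035
  9     1,070.00       589.4039     5,304.6355
  Σ                  1,009.8355     7,051.0243
P = 1,009.8355; Macaulay duration = 7,051.0243 / 1,009.8355 = 6.98235 years.
Modified duration = D_Mac / (1 + y) = 6.98235 / 1.0685 = 6.53472 years.

6.53 years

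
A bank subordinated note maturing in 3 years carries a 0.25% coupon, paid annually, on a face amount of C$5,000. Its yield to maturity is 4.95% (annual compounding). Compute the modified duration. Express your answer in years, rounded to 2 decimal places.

2.85 years

Periodic yield y = 0.0495. First find Macaulay duration:
  t   CF        PV=CF/(1+0.0495)^t    t·PV
  1        12.50        11.9104        11.9104
  2        12.50        11.3487        22.6973
  3     5,012.50     4,336.1776    13,008.5327
  Σ                  4,359.4367    13,043.1404
P = 4,359.4367; Macaulay duration = 13,043.1404 / 4,359.4367 = 2.99193 years.
Modified duration = D_Mac / (1 + y) = 2.99193 / 1.0495 = 2.85082 years.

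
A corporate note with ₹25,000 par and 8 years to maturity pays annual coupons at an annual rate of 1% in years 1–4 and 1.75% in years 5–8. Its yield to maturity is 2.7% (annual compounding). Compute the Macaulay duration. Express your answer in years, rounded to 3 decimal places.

7.671 years

Periodic yield y = 0.027. Discount each cash flow and weight by its year:
  t   CF        PV=CF/(1+0.027)^t    t·PV
  1       250.00       243.4275       243.4275
  2       250.00       237.0277       474.0554
  3       250.00       230.7962       692.3886
  4       250.00       224.7285       898.9142
  5       437.50       382.9357     1,914.6784
  6       437.50       372.8682     2,237.2095
  7       437.50       363.0655     2,541.4583
  8    25,437.50    20,554.6875   164,437.4998
  Σ                 22,609.5368   173,439.6316
Price P = Σ PV = 22,609.5368.
Macaulay duration = Σ(t·PV) / P = 173,439.6316 / 22,609.5368 = 7.67108 years.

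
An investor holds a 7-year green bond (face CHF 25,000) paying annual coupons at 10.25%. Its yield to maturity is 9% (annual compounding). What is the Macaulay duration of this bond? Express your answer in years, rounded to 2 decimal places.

Periodic yield y = 0.09. Discount each cash flow and weight by its year:
  t   CF        PV=CF/(1+0.09)^t    t·PV
  1     2,562.50     2,350.9174     2,350.9174
  2     2,562.50     2,156.8050     4,313.6100
  3     2,562.50     1,978.7202     5,936.1605
  4     2,562.50     1,815.3396     7,261.3584
  5     2,562.50     1,665.4492     8,327.2459
  6     2,562.50     1,527.9350     9,167.6102
  7    27,562.50    15,077.6314   105,543.4196
  Σ                 26,572.7978   142,900.3220
Price P = Σ PV = 26,572.7978.
Macaulay duration = Σ(t·PV) / P = 142,900.3220 / 26,572.7978 = 5.37769 years.

5.38 years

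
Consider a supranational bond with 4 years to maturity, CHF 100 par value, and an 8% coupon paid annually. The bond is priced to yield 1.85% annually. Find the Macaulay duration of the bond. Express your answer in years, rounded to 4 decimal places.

3.6230 years

Periodic yield y = 0.0185. Discount each cash flow and weight by its year:
  t   CF        PV=CF/(1+0.0185)^t    t·PV
  1         8.00         7.8547         7.8547
  2         8.00         7.7120        15.4240
  3         8.00         7.5719        22.7158
  4       108.00       100.3644       401.4575
  Σ                    123.5030       447.4521
Price P = Σ PV = 123.5030.
Macaulay duration = Σ(t·PV) / P = 447.4521 / 123.5030 = 3.62300 years.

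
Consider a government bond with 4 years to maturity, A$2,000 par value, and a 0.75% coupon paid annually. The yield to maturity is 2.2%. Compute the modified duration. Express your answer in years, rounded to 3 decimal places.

Periodic yield y = 0.022. First find Macaulay duration:
  t   CF        PV=CF/(1+0.022)^t    t·PV
  1        15.00        14.6771        14.6771
  2        15.00        14.3612        28.7223
  3        15.00        14.0520        42.1560
  4     2,015.00     1,847.0194     7,388.0778
  Σ                  1,890.1097     7,473.6332
P = 1,890.1097; Macaulay duration = 7,473.6332 / 1,890.1097 = 3.95407 years.
Modified duration = D_Mac / (1 + y) = 3.95407 / 1.022 = 3.86896 years.

3.869 years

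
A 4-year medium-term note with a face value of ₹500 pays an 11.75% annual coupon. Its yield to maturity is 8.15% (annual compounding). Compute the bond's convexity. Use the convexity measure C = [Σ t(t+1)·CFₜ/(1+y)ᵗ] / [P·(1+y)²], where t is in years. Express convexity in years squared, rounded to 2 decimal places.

13.96

With y = 0.0815:
  t   CF        PV=CF/(1+0.0815)^t    t·PV        t(t+1)·PV
  1        58.75        54.3227        54.3227         108.6454
  2        58.75        50.2290       100.4581         301.3742
  3        58.75        46.4439       139.3316         557.3263
  4       558.75       408.4242     1,633.6967       8,168.4835
  Σ                    559.4198     1,927.8090       9,135.8294
P = 559.4198.
Convexity = Σ t(t+1)·PV / [P·(1+y)²] = 9,135.8294 / (559.4198 × 1.169642) = 13.96231.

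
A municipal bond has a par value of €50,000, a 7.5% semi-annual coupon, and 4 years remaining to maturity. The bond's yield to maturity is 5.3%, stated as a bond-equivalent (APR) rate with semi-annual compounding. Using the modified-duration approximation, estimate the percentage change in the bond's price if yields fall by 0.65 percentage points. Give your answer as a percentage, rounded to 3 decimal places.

+2.248%

Periodic yield y = 0.0265. Modified duration first:
  t   CF        PV=CF/(1+0.0265)^t    t·PV
  1     1,875.00     1,826.5952     1,826.5952
  2     1,875.00     1,779.4401     3,558.8801
  3     1,875.00     1,733.5023     5,200.5068
  4     1,875.00     1,688.7504     6,755.0015
  5     1,875.00     1,645.1538     8,225.7690
  6     1,875.00     1,602.6827     9,616.0962
  7     1,875.00     1,561.3080    10,929.1563
  8    51,875.00    42,081.0415   336,648.3320
  Σ                 53,918.4740   382,760.3371
P = 53,918.4740; D_Mac = 7.09887 half-year periods = 3.54944 yrs; D_mod = 3.54944/(1+0.0265) = 3.45780 yrs.
ΔP/P ≈ -D_mod · Δy = -3.45780 × (-0.0065) = +0.022476 = +2.2476%.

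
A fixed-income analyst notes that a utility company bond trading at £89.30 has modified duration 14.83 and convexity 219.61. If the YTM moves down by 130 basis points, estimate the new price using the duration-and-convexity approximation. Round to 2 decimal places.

£108.17

Duration effect: -D_mod·Δy = -14.83 × (-0.013) = +0.192790
Convexity effect: ½·C·(Δy)² = 0.5 × 219.61 × (-0.013)² = +0.018557045
ΔP/P ≈ +0.192790 + 0.018557045 = +0.211347045
New price ≈ 89.30 × (1 + 0.211347045) = 108.1732911185.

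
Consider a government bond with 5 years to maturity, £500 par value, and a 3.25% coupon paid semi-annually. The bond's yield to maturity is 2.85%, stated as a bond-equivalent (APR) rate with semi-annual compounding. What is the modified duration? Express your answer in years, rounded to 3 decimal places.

4.594 years

Periodic yield y = 0.01425. First find Macaulay duration:
  t   CF        PV=CF/(1+0.01425)^t    t·PV
  1        8.125         8.0108         8.0108
  2        8.125         7.8983        15.7966
  3        8.125         7.7873        23.3620
  4        8.125         7.6779        30.7117
  5        8.125         7.5700        37.8502
  6        8.125         7.4637        44.7821
  7        8.125         7.3588        51.5117
  8        8.125         7.2554        58.0435
  9        8.125         7.1535        64.3814
  10     508.125       441.0831     4,410.8308
  Σ                    509.2589     4,745.2808
P = 509.2589; Macaulay duration = 4,745.2808 / 509.2589 = 9.31801 half-year periods = 4.65901 years.
Modified duration = D_Mac / (1 + y) = 4.65901 / 1.01425 = 4.59355 years.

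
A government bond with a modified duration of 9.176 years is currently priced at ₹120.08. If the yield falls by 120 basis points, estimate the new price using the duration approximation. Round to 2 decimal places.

Duration approximation: ΔP/P ≈ -D_mod · Δy = -9.176 × (-0.012) = +0.110112.
New price ≈ 120.08 × (1 + 0.110112) = 133.30224896.

₹133.30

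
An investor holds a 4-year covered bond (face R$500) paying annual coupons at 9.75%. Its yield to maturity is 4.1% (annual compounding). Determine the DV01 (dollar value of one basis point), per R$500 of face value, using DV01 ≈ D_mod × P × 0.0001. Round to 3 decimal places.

Periodic yield y = 0.041.
  t   CF        PV=CF/(1+0.041)^t    t·PV
  1        48.75        46.8300        46.8300
  2        48.75        44.9856        89.9711
  3        48.75        43.2138       129.6414
  4       548.75       467.2740     1,869.0960
  Σ                    602.3033     2,135.5385
P = 602.3033; D_Mac = 3.54562 yrs; D_mod = 3.40597 yrs.
DV01 ≈ 3.40597 × 602.3033 × 0.0001 = 0.205143.

R$0.205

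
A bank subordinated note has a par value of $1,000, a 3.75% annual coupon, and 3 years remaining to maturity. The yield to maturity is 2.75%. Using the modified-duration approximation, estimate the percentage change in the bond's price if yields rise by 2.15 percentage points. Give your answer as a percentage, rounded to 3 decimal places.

-6.057%

Periodic yield y = 0.0275. Modified duration first:
  t   CF        PV=CF/(1+0.0275)^t    t·PV
  1        37.50        36.4964        36.4964
  2        37.50        35.5196        71.0391
  3     1,037.50       956.4067     2,869.2201
  Σ                  1,028.4226     2,976.7556
P = 1,028.4226; D_Mac = 2.89449 yrs; D_mod = 2.89449/(1+0.0275) = 2.81702 yrs.
ΔP/P ≈ -D_mod · Δy = -2.81702 × (+0.0215) = -0.060566 = -6.0566%.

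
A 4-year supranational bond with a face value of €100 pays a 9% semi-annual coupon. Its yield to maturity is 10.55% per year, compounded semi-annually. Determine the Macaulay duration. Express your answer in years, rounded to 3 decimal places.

3.430 years

Periodic yield y = 0.05275. Discount each cash flow and weight by its period:
  t   CF        PV=CF/(1+0.05275)^t    t·PV
  1         4.50         4.2745         4.2745
  2         4.50         4.0603         8.1207
  3         4.50         3.8569        11.5707
  4         4.50         3.6636        14.6545
  5         4.50         3.4801        17.4003
  6         4.50         3.3057        19.8341
  7         4.50         3.1400        21.9803
  8       104.50        69.2651       554.1206
  Σ                     95.0462       651.9556
Price P = Σ PV = 95.0462.
Macaulay duration = Σ(t·PV) / P = 651.9556 / 95.0462 = 6.85935 half-year periods.
In years: 6.85935 / 2 = 3.42968 years.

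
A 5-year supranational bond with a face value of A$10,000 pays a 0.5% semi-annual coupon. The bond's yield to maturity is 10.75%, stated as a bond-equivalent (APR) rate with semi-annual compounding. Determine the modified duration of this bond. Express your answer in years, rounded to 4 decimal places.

4.6724 years

Periodic yield y = 0.05375. First find Macaulay duration:
  t   CF        PV=CF/(1+0.05375)^t    t·PV
  1        25.00        23.7248        23.7248
  2        25.00        22.5146        45.0293
  3        25.00        21.3662        64.0986
  4        25.00        20.2763        81.1054
  5        25.00        19.2421        96.2104
  6        25.00        18.2606       109.5635
  7        25.00        17.3291       121.3039
  8        25.00        16.4452       131.5616
  9        25.00        15.6064       140.4573
  10   10,025.00     5,938.9341    59,389.3408
  Σ                  6,113.6994    60,202.3956
P = 6,113.6994; Macaulay duration = 60,202.3956 / 6,113.6994 = 9.84713 half-year periods = 4.92357 years.
Modified duration = D_Mac / (1 + y) = 4.92357 / 1.05375 = 4.67242 years.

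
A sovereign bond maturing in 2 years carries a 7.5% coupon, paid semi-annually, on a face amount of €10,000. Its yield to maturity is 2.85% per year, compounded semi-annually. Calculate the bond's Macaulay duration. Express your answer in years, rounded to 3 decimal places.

1.899 years

Periodic yield y = 0.01425. Discount each cash flow and weight by its period:
  t   CF        PV=CF/(1+0.01425)^t    t·PV
  1       375.00       369.7313       369.7313
  2       375.00       364.5367       729.0734
  3       375.00       359.4150     1,078.2451
  4    10,375.00     9,804.1069    39,216.4278
  Σ                 10,897.7900    41,393.4775
Price P = Σ PV = 10,897.7900.
Macaulay duration = Σ(t·PV) / P = 41,393.4775 / 10,897.7900 = 3.79834 half-year periods.
In years: 3.79834 / 2 = 1.89917 years.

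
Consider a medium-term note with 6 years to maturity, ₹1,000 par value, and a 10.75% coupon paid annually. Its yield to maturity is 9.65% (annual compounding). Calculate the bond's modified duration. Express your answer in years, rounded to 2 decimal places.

Periodic yield y = 0.0965. First find Macaulay duration:
  t   CF        PV=CF/(1+0.0965)^t    t·PV
  1       107.50        98.0392        98.0392
  2       107.50        89.4110       178.8221
  3       107.50        81.5422       244.6267
  4       107.50        74.3659       297.4637
  5       107.50        67.8212       339.1059
  6     1,107.50       637.2237     3,823.3422
  Σ                  1,048.4033     4,981.3997
P = 1,048.4033; Macaulay duration = 4,981.3997 / 1,048.4033 = 4.75142 years.
Modified duration = D_Mac / (1 + y) = 4.75142 / 1.0965 = 4.33326 years.

4.33 years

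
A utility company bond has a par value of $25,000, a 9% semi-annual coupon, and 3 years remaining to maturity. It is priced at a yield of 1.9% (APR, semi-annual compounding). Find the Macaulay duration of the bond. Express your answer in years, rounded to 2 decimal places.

Periodic yield y = 0.0095. Discount each cash flow and weight by its period:
  t   CF        PV=CF/(1+0.0095)^t    t·PV
  1     1,125.00     1,114.4131     1,114.4131
  2     1,125.00     1,103.9258     2,207.8516
  3     1,125.00     1,093.5372     3,280.6115
  4     1,125.00     1,083.2463     4,332.9853
  5     1,125.00     1,073.0523     5,365.2617
  6    26,125.00    24,684.1604   148,104.9623
  Σ                 30,152.3351   164,406.0855
Price P = Σ PV = 30,152.3351.
Macaulay duration = Σ(t·PV) / P = 164,406.0855 / 30,152.3351 = 5.45252 half-year periods.
In years: 5.45252 / 2 = 2.72626 years.

2.73 years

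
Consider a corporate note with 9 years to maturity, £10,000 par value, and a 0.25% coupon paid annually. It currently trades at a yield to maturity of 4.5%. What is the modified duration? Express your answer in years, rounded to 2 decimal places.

Periodic yield y = 0.045. First find Macaulay duration:
  t   CF        PV=CF/(1+0.045)^t    t·PV
  1        25.00        23.9234        23.9234
  2        25.00        22.8932        45.7865
  3        25.00        21.9074        65.7222
  4        25.00        20.9640        83.8561
  5        25.00        20.0613       100.3064
  6        25.00        19.1974       115.1844
  7        25.00        18.3707       128.5950
  8        25.00        17.5796       140.6370
  9    10,025.00     6,745.8669    60,712.8020
  Σ                  6,910.7640    61,416.8131
P = 6,910.7640; Macaulay duration = 61,416.8131 / 6,910.7640 = 8.88712 years.
Modified duration = D_Mac / (1 + y) = 8.88712 / 1.045 = 8.50442 years.

8.50 years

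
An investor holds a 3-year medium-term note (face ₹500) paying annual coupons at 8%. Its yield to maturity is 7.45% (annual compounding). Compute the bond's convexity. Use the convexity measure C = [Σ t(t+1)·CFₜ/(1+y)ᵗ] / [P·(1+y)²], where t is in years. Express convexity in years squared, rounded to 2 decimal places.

9.40

With y = 0.0745:
  t   CF        PV=CF/(1+0.0745)^t    t·PV        t(t+1)·PV
  1        40.00        37.2266        37.2266          74.4532
  2        40.00        34.6455        69.2911         207.8732
  3       540.00       435.2858     1,305.8574       5,223.4296
  Σ                    507.1579     1,412.3751       5,505.7560
P = 507.1579.
Convexity = Σ t(t+1)·PV / [P·(1+y)²] = 5,505.7560 / (507.1579 × 1.154550) = 9.40288.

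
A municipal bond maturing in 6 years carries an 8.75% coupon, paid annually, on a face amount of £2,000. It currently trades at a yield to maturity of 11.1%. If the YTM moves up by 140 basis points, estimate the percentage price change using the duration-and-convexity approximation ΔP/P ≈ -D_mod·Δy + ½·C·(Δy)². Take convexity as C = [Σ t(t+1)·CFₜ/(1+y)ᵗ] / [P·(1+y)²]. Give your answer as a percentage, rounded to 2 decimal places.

With y = 0.111:
  t   CF        PV=CF/(1+0.111)^t    t·PV        t(t+1)·PV
  1       175.00       157.5158       157.5158         315.0315
  2       175.00       141.7784       283.5567         850.6701
  3       175.00       127.6133       382.8398       1,531.3594
  4       175.00       114.8634       459.4538       2,297.2688
  5       175.00       103.3874       516.9372       3,101.6230
  6     2,175.00     1,156.5779     6,939.4677      48,576.2738
  Σ                  1,801.7362     8,739.7709      56,672.2266
P = 1,801.7362; D_Mac = 4.85075 yrs; D_mod = 4.36611 yrs; C = 25.48302.
Duration effect: -4.36611 × (+0.014) = -0.061126
Convexity effect: 0.5 × 25.48302 × (0.014)² = +0.0024973
ΔP/P ≈ -0.061126 + 0.0024973 = -0.058628 = -5.8628%.

-5.86%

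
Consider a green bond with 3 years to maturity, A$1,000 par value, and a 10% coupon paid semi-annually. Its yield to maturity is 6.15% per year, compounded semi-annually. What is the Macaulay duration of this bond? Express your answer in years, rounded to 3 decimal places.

2.683 years

Periodic yield y = 0.03075. Discount each cash flow and weight by its period:
  t   CF        PV=CF/(1+0.03075)^t    t·PV
  1        50.00        48.5084        48.5084
  2        50.00        47.0612        94.1225
  3        50.00        45.6573       136.9718
  4        50.00        44.2952       177.1808
  5        50.00        42.9738       214.8688
  6     1,050.00       875.5264     5,253.1583
  Σ                  1,104.0222     5,924.8105
Price P = Σ PV = 1,104.0222.
Macaulay duration = Σ(t·PV) / P = 5,924.8105 / 1,104.0222 = 5.36657 half-year periods.
In years: 5.36657 / 2 = 2.68328 years.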